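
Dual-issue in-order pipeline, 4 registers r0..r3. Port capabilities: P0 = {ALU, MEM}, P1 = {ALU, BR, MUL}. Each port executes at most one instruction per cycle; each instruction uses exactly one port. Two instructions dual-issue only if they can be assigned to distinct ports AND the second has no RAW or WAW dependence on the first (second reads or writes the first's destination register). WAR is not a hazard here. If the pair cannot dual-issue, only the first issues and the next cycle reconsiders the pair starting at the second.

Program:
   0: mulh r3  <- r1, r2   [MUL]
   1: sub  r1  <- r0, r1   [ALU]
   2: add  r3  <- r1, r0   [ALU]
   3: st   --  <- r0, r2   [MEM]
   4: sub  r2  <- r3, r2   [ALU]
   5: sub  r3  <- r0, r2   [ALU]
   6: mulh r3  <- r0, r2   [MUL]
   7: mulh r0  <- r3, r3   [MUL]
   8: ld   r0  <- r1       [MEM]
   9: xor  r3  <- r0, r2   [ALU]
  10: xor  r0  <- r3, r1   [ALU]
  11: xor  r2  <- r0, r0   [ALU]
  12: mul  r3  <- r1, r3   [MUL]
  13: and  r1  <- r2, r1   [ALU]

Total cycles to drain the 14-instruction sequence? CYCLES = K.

CYCLES = 11

0. mulh;sub @i0/i1  | dual
1. add;st @i2/i3  | dual
2. sub @i4  | RAW r2
3. sub @i5  | WAW r3
4. mulh @i6  | no-port MUL/MUL
5. mulh @i7  | WAW r0
6. ld @i8  | RAW r0
7. xor @i9  | RAW r3
8. xor @i10  | RAW r0
9. xor;mul @i11/i12  | dual
10. and @i13  | tail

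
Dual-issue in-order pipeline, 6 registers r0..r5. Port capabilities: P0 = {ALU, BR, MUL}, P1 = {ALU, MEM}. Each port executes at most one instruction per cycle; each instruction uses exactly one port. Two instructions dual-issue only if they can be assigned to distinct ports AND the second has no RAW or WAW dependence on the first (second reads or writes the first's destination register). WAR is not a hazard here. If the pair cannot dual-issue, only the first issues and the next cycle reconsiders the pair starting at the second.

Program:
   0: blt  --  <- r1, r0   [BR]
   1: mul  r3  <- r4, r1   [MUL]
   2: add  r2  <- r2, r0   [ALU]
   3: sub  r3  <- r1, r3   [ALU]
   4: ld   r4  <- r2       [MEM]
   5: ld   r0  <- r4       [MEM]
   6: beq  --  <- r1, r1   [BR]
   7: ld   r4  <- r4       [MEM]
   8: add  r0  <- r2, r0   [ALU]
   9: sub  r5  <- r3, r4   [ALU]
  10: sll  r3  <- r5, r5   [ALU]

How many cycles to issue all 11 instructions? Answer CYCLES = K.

c0: i0 blt.BR  no-port BR/MUL
c1: i1+i2 mul.MUL+add.ALU  2-wide
c2: i3+i4 sub.ALU+ld.MEM  2-wide
c3: i5+i6 ld.MEM+beq.BR  2-wide
c4: i7+i8 ld.MEM+add.ALU  2-wide
c5: i9 sub.ALU  RAW r5
c6: i10 sll.ALU  tail

CYCLES = 7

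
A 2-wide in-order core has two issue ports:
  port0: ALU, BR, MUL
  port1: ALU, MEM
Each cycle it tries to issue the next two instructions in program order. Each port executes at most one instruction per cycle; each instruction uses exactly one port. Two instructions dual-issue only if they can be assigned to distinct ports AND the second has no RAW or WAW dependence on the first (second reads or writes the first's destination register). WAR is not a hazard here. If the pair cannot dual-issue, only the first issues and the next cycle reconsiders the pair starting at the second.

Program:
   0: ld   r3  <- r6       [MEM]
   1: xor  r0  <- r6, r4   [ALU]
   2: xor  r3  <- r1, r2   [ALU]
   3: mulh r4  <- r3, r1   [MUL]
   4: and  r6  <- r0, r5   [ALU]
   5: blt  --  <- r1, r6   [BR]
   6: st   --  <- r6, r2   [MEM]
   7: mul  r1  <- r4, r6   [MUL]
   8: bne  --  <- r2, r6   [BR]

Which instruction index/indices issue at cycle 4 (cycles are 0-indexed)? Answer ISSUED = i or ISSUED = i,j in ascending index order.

ISSUED = 7

c0: i0,i1 ld+xor  2-wide
c1: i2 xor  RAW r3
c2: i3,i4 mulh+and  2-wide
c3: i5,i6 blt+st  2-wide
c4: i7 mul  no-port MUL/BR
c5: i8 bne  tail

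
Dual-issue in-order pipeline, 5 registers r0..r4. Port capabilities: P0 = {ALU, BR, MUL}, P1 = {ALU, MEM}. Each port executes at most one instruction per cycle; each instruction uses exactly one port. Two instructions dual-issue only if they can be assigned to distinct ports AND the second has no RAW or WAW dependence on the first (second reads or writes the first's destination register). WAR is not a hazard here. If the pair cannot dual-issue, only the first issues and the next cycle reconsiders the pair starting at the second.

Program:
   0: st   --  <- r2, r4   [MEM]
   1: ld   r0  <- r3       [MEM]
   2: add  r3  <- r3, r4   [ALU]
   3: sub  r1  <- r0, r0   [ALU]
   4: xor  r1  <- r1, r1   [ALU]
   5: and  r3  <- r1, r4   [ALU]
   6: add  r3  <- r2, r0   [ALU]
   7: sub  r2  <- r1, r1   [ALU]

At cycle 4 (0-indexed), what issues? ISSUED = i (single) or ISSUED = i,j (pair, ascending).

ISSUED = 5

t=0 i0:st ; no-port MEM/MEM
t=1 i1/i2:ld;add ; pair
t=2 i3:sub ; RAW+WAW r1
t=3 i4:xor ; RAW r1
t=4 i5:and ; WAW r3
t=5 i6/i7:add;sub ; pair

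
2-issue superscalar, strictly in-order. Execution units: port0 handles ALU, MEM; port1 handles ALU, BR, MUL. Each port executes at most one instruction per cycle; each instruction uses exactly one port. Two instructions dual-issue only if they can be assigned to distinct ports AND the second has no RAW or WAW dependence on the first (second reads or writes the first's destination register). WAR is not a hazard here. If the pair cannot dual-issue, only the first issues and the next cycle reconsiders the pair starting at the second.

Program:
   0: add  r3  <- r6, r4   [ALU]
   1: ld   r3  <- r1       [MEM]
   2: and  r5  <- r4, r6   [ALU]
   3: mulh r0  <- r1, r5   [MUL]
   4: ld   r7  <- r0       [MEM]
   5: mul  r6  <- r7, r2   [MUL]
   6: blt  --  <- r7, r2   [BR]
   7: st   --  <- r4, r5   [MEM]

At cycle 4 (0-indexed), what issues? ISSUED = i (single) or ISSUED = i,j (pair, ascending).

ISSUED = 5

t=0 i0:add.ALU ; WAW r3
t=1 i1+i2:ld.MEM;and.ALU ; 2-wide
t=2 i3:mulh.MUL ; RAW r0
t=3 i4:ld.MEM ; RAW r7
t=4 i5:mul.MUL ; no-port MUL/BR
t=5 i6+i7:blt.BR;st.MEM ; 2-wide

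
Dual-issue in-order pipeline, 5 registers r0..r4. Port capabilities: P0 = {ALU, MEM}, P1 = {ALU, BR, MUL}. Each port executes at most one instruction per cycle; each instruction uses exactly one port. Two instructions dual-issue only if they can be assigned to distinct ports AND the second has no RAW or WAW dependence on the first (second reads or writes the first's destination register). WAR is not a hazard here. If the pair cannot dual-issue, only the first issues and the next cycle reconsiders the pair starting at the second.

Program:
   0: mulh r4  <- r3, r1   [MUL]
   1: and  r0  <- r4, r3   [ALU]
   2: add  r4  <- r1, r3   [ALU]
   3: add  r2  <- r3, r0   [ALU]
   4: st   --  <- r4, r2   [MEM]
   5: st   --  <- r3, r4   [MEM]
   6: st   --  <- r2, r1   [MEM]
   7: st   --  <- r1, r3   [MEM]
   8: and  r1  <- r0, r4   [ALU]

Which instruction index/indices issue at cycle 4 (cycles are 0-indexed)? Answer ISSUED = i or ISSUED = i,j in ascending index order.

ISSUED = 5

  cy0 -> i0 (mulh) RAW r4
  cy1 -> i1,i2 (and+add) pair
  cy2 -> i3 (add) RAW r2
  cy3 -> i4 (st) no-port MEM/MEM
  cy4 -> i5 (st) no-port MEM/MEM
  cy5 -> i6 (st) no-port MEM/MEM
  cy6 -> i7,i8 (st+and) pair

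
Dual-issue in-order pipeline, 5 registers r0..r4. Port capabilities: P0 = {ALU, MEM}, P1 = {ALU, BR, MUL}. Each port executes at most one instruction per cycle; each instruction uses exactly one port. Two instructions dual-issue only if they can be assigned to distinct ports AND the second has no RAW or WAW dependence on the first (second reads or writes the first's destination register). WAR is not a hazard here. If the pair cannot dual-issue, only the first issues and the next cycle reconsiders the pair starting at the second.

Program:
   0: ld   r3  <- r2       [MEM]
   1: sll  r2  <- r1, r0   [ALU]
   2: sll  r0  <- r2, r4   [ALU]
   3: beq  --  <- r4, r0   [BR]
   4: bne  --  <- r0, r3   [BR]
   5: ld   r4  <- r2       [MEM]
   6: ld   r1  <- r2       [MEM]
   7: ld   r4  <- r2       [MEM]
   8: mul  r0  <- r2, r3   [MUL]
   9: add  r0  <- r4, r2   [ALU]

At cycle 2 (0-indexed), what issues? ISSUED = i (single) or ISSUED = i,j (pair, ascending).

ISSUED = 3

[0] i0,i1  ld+sll  -- dual
[1] i2  sll  -- RAW r0
[2] i3  beq  -- no-port BR/BR
[3] i4,i5  bne+ld  -- dual
[4] i6  ld  -- no-port MEM/MEM
[5] i7,i8  ld+mul  -- dual
[6] i9  add  -- tail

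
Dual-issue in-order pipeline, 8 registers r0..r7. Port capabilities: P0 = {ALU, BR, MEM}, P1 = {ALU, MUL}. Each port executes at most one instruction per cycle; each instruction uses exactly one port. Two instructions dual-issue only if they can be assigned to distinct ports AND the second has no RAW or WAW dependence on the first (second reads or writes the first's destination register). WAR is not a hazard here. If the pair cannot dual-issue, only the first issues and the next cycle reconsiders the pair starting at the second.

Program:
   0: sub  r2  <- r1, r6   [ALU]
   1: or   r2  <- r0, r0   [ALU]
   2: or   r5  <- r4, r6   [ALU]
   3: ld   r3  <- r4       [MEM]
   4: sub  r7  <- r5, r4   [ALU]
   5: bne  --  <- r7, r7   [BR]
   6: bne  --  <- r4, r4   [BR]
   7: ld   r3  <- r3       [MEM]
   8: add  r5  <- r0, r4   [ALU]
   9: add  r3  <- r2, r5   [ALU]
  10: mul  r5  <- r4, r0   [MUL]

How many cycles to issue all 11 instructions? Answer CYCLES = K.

CYCLES = 7

[0] i0  sub  -- WAW r2
[1] i1/i2  or or  -- 2-wide
[2] i3/i4  ld sub  -- 2-wide
[3] i5  bne  -- no-port BR/BR
[4] i6  bne  -- no-port BR/MEM
[5] i7/i8  ld add  -- 2-wide
[6] i9/i10  add mul  -- 2-wide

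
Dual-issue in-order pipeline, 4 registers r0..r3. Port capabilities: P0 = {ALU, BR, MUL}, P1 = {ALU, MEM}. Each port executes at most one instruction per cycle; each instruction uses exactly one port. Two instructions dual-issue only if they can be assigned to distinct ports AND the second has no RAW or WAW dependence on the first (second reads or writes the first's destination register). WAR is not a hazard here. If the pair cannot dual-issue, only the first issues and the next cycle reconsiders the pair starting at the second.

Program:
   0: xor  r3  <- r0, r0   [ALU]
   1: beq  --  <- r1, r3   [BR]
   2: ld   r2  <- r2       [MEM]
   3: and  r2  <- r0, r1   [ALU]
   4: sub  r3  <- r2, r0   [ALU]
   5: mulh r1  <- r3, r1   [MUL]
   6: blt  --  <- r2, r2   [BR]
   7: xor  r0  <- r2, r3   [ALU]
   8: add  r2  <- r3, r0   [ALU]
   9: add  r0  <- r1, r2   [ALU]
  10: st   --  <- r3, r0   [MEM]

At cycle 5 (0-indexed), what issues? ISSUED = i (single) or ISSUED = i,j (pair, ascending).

0. xor.ALU @i0  | RAW r3
1. beq.BR+ld.MEM @i1+i2  | 2-wide
2. and.ALU @i3  | RAW r2
3. sub.ALU @i4  | RAW r3
4. mulh.MUL @i5  | no-port MUL/BR
5. blt.BR+xor.ALU @i6+i7  | 2-wide
6. add.ALU @i8  | RAW r2
7. add.ALU @i9  | RAW r0
8. st.MEM @i10  | tail

ISSUED = 6,7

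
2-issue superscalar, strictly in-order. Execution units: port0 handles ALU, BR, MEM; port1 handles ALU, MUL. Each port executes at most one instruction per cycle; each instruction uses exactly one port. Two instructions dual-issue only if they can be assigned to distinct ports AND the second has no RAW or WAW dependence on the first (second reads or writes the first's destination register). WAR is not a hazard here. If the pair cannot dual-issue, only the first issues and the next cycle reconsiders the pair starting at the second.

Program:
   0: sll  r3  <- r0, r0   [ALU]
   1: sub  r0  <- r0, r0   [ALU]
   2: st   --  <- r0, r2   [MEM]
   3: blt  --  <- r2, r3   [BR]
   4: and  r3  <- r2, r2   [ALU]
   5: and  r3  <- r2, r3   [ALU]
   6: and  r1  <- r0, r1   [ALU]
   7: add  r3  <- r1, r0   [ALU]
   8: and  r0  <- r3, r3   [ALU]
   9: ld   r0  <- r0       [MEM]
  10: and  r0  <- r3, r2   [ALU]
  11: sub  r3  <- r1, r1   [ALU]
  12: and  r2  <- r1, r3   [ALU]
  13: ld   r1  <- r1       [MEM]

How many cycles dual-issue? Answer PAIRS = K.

[0] i0/i1  sll/sub  -- 2-wide
[1] i2  st  -- no-port MEM/BR
[2] i3/i4  blt/and  -- 2-wide
[3] i5/i6  and/and  -- 2-wide
[4] i7  add  -- RAW r3
[5] i8  and  -- RAW+WAW r0
[6] i9  ld  -- WAW r0
[7] i10/i11  and/sub  -- 2-wide
[8] i12/i13  and/ld  -- 2-wide

PAIRS = 5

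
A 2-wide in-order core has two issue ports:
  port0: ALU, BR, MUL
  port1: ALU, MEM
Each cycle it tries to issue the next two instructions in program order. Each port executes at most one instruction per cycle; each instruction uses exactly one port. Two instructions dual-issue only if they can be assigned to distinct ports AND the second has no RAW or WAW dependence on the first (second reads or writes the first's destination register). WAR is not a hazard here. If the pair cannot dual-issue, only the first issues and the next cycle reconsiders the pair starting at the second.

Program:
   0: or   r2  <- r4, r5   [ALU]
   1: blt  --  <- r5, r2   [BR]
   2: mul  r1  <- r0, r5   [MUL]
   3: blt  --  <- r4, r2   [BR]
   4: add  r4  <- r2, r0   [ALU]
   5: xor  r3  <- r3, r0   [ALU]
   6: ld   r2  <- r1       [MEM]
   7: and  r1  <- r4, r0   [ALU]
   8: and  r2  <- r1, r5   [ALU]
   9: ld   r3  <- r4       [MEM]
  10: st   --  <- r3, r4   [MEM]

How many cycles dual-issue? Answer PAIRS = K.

  cy0 -> i0 (or) RAW r2
  cy1 -> i1 (blt) no-port BR/MUL
  cy2 -> i2 (mul) no-port MUL/BR
  cy3 -> i3&i4 (blt/add) dual
  cy4 -> i5&i6 (xor/ld) dual
  cy5 -> i7 (and) RAW r1
  cy6 -> i8&i9 (and/ld) dual
  cy7 -> i10 (st) tail

PAIRS = 3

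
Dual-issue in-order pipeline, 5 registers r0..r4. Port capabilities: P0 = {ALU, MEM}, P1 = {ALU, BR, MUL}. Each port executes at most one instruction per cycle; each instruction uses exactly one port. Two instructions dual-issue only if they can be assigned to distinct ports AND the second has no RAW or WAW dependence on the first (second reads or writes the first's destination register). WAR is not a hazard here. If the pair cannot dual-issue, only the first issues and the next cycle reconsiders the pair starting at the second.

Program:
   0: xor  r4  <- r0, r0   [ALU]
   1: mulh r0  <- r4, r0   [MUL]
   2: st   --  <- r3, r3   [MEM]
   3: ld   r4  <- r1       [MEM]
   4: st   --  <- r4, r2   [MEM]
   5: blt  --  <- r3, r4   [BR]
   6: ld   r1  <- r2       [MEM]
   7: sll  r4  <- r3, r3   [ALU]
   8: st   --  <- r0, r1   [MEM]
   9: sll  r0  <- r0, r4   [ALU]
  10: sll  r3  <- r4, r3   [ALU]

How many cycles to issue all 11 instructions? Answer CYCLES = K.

CYCLES = 7

#0 head=0: xor.ALU i0 RAW r4
#1 head=1: mulh.MUL+st.MEM i1,i2 dual
#2 head=3: ld.MEM i3 no-port MEM/MEM
#3 head=4: st.MEM+blt.BR i4,i5 dual
#4 head=6: ld.MEM+sll.ALU i6,i7 dual
#5 head=8: st.MEM+sll.ALU i8,i9 dual
#6 head=10: sll.ALU i10 tail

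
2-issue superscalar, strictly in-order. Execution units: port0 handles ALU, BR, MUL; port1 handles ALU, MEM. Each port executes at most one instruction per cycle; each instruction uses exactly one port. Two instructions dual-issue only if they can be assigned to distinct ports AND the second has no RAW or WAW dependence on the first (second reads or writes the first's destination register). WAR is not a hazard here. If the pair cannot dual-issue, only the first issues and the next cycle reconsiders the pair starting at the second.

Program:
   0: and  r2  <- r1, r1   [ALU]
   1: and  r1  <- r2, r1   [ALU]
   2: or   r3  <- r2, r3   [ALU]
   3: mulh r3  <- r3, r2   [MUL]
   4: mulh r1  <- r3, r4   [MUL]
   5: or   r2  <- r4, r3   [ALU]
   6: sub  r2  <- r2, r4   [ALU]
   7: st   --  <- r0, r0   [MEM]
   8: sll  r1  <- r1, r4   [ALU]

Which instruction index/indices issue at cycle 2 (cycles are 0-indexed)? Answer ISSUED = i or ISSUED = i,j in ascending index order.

[0] i0  and.ALU  -- RAW r2
[1] i1+i2  and.ALU/or.ALU  -- 2-wide
[2] i3  mulh.MUL  -- no-port MUL/MUL
[3] i4+i5  mulh.MUL/or.ALU  -- 2-wide
[4] i6+i7  sub.ALU/st.MEM  -- 2-wide
[5] i8  sll.ALU  -- tail

ISSUED = 3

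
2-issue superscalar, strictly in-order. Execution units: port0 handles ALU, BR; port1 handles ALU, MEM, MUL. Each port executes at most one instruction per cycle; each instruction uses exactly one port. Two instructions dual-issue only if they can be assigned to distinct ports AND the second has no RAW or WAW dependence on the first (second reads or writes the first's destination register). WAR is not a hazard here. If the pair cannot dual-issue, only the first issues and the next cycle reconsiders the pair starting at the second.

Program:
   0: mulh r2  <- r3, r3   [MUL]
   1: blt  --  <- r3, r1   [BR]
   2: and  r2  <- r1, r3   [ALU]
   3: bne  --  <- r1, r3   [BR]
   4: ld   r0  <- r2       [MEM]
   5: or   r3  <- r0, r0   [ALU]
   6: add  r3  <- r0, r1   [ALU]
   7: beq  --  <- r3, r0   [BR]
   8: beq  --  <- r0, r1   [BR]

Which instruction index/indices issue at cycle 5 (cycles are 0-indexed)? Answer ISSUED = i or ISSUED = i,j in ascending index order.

0. mulh.MUL;blt.BR @i0&i1  | dual
1. and.ALU;bne.BR @i2&i3  | dual
2. ld.MEM @i4  | RAW r0
3. or.ALU @i5  | WAW r3
4. add.ALU @i6  | RAW r3
5. beq.BR @i7  | no-port BR/BR
6. beq.BR @i8  | tail

ISSUED = 7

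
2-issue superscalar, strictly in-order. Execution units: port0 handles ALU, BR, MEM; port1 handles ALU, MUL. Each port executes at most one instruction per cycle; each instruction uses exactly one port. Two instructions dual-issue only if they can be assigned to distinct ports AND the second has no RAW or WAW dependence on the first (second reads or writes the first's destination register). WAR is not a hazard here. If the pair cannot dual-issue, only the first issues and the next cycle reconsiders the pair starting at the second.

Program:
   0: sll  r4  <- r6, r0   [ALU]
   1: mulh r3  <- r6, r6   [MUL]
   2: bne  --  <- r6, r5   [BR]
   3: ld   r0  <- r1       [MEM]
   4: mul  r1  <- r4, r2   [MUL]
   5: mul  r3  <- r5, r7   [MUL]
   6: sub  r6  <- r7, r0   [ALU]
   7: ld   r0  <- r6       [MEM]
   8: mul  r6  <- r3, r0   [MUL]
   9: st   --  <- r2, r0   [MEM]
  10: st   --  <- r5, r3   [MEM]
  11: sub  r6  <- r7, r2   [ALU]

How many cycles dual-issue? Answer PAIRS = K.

#0 head=0: sll.ALU mulh.MUL i0+i1 2-wide
#1 head=2: bne.BR i2 no-port BR/MEM
#2 head=3: ld.MEM mul.MUL i3+i4 2-wide
#3 head=5: mul.MUL sub.ALU i5+i6 2-wide
#4 head=7: ld.MEM i7 RAW r0
#5 head=8: mul.MUL st.MEM i8+i9 2-wide
#6 head=10: st.MEM sub.ALU i10+i11 2-wide

PAIRS = 5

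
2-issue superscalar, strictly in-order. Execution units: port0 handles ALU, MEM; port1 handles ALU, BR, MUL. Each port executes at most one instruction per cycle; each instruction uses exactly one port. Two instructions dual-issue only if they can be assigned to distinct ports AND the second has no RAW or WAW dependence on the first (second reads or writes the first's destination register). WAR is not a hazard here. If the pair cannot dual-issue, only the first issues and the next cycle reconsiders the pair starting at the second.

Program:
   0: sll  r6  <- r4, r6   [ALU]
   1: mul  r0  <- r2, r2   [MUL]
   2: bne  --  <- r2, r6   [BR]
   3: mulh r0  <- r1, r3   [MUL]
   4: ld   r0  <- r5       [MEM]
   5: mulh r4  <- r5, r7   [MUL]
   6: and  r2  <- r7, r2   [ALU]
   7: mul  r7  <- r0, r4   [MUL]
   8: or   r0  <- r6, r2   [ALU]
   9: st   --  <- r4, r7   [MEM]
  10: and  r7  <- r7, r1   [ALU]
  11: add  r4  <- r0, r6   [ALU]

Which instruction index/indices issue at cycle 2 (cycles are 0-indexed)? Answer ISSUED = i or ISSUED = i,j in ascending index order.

ISSUED = 3

  cy0 -> i0/i1 (sll.ALU+mul.MUL) 2-wide
  cy1 -> i2 (bne.BR) no-port BR/MUL
  cy2 -> i3 (mulh.MUL) WAW r0
  cy3 -> i4/i5 (ld.MEM+mulh.MUL) 2-wide
  cy4 -> i6/i7 (and.ALU+mul.MUL) 2-wide
  cy5 -> i8/i9 (or.ALU+st.MEM) 2-wide
  cy6 -> i10/i11 (and.ALU+add.ALU) 2-wide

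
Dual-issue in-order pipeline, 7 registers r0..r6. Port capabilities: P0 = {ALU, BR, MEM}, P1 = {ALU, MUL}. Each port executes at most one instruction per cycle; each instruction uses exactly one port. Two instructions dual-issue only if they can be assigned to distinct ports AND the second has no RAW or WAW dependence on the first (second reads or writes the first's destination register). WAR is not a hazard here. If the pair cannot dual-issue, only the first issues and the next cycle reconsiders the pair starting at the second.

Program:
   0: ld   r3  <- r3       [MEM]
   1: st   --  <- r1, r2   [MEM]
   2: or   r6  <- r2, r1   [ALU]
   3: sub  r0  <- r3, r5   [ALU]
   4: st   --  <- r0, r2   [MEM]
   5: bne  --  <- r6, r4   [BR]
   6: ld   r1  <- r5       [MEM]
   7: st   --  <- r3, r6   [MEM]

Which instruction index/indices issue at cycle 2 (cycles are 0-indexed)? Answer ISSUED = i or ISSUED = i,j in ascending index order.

ISSUED = 3

0. ld.MEM @i0  | no-port MEM/MEM
1. st.MEM or.ALU @i1&i2  | 2-wide
2. sub.ALU @i3  | RAW r0
3. st.MEM @i4  | no-port MEM/BR
4. bne.BR @i5  | no-port BR/MEM
5. ld.MEM @i6  | no-port MEM/MEM
6. st.MEM @i7  | tail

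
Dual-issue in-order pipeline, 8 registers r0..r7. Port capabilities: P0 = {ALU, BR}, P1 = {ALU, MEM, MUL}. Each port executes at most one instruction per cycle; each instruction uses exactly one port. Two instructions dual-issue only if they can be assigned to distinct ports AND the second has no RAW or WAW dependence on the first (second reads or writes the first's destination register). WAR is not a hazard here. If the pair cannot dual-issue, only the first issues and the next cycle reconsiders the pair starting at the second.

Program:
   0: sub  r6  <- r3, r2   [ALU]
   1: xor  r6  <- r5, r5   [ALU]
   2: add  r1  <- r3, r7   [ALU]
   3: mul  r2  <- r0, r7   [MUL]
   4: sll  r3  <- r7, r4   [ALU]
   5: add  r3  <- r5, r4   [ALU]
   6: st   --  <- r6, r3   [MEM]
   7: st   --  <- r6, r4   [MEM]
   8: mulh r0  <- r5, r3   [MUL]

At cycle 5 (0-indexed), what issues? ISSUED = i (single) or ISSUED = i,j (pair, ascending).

ISSUED = 7

#0 head=0: sub.ALU i0 WAW r6
#1 head=1: xor.ALU;add.ALU i1&i2 dual
#2 head=3: mul.MUL;sll.ALU i3&i4 dual
#3 head=5: add.ALU i5 RAW r3
#4 head=6: st.MEM i6 no-port MEM/MEM
#5 head=7: st.MEM i7 no-port MEM/MUL
#6 head=8: mulh.MUL i8 tail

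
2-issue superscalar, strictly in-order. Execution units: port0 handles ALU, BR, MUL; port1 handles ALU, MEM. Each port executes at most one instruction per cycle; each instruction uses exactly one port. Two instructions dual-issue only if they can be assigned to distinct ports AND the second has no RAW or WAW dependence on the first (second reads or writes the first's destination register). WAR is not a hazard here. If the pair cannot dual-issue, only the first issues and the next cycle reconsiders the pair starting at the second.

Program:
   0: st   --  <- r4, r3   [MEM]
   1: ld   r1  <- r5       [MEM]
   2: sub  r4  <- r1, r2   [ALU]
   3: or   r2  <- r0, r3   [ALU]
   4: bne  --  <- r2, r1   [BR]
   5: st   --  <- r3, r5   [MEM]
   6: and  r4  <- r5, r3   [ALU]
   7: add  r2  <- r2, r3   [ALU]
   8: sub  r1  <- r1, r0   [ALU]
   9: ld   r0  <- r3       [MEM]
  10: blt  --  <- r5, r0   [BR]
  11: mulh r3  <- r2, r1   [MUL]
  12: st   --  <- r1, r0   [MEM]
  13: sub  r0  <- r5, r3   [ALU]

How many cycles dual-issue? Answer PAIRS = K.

PAIRS = 5

0. st.MEM @i0  | no-port MEM/MEM
1. ld.MEM @i1  | RAW r1
2. sub.ALU/or.ALU @i2&i3  | 2-wide
3. bne.BR/st.MEM @i4&i5  | 2-wide
4. and.ALU/add.ALU @i6&i7  | 2-wide
5. sub.ALU/ld.MEM @i8&i9  | 2-wide
6. blt.BR @i10  | no-port BR/MUL
7. mulh.MUL/st.MEM @i11&i12  | 2-wide
8. sub.ALU @i13  | tail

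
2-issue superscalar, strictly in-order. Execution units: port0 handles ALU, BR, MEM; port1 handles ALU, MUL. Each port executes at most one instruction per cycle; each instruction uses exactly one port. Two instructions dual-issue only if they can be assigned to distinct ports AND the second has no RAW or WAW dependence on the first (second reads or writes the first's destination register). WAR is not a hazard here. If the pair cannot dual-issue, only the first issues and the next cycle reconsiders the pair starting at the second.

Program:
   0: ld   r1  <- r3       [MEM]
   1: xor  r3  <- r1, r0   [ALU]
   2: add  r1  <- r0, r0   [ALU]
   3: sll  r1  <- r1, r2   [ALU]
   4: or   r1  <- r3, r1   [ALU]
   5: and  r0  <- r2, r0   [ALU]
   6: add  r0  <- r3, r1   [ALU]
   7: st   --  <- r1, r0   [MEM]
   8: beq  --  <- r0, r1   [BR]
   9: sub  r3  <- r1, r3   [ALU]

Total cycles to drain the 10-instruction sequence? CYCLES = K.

CYCLES = 7

0. ld @i0  | RAW r1
1. xor add @i1/i2  | dual
2. sll @i3  | RAW+WAW r1
3. or and @i4/i5  | dual
4. add @i6  | RAW r0
5. st @i7  | no-port MEM/BR
6. beq sub @i8/i9  | dual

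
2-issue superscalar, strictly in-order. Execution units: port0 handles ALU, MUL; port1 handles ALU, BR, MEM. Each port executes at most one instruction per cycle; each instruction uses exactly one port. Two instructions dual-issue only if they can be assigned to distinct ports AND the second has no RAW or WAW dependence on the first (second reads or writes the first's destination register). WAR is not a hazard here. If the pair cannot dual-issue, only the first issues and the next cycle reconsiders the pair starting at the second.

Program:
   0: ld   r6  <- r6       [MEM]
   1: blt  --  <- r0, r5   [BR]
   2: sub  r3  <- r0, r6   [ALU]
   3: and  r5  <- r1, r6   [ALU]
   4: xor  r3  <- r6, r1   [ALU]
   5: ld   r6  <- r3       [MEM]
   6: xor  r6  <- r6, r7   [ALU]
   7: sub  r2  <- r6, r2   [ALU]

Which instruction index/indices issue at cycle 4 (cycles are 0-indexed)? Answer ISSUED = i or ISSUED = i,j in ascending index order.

0. ld.MEM @i0  | no-port MEM/BR
1. blt.BR/sub.ALU @i1,i2  | dual
2. and.ALU/xor.ALU @i3,i4  | dual
3. ld.MEM @i5  | RAW+WAW r6
4. xor.ALU @i6  | RAW r6
5. sub.ALU @i7  | tail

ISSUED = 6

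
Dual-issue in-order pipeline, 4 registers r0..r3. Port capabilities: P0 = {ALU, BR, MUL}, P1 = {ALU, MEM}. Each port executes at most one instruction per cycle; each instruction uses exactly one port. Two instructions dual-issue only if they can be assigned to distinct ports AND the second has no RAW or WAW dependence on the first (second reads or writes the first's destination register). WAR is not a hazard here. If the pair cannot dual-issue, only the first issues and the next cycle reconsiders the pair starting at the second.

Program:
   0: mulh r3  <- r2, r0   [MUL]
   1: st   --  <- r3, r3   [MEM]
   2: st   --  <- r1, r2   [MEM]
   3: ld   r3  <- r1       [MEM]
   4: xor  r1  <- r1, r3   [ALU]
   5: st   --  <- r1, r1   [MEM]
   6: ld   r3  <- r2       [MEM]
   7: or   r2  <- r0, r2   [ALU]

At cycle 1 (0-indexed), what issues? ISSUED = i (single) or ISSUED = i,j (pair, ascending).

#0 head=0: mulh.MUL i0 RAW r3
#1 head=1: st.MEM i1 no-port MEM/MEM
#2 head=2: st.MEM i2 no-port MEM/MEM
#3 head=3: ld.MEM i3 RAW r3
#4 head=4: xor.ALU i4 RAW r1
#5 head=5: st.MEM i5 no-port MEM/MEM
#6 head=6: ld.MEM;or.ALU i6/i7 pair

ISSUED = 1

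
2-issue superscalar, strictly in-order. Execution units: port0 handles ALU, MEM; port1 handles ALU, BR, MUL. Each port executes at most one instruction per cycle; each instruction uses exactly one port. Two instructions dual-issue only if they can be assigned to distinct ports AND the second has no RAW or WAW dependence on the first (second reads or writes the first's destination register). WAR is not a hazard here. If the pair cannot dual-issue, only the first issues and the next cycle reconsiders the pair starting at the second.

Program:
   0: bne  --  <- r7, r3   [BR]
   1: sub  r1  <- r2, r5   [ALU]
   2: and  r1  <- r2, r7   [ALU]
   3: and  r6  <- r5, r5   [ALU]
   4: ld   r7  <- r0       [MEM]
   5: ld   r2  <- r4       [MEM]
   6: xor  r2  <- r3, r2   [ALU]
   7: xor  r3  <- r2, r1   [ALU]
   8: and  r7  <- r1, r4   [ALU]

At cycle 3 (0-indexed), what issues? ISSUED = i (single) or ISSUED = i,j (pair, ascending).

c0: i0/i1 bne.BR+sub.ALU  dual
c1: i2/i3 and.ALU+and.ALU  dual
c2: i4 ld.MEM  no-port MEM/MEM
c3: i5 ld.MEM  RAW+WAW r2
c4: i6 xor.ALU  RAW r2
c5: i7/i8 xor.ALU+and.ALU  dual

ISSUED = 5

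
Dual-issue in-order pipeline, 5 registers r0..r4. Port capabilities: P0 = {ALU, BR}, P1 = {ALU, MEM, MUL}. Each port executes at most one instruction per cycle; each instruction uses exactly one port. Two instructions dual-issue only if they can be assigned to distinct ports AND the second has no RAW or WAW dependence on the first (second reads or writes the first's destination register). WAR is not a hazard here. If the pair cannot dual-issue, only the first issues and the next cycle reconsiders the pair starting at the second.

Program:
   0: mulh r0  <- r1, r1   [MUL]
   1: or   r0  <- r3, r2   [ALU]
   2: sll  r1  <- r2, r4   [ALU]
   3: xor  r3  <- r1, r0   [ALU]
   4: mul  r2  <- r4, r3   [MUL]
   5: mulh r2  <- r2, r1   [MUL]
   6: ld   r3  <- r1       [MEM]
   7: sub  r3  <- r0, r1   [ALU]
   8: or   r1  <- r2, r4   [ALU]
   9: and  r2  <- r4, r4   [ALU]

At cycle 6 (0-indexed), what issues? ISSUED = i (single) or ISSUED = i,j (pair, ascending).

ISSUED = 7,8

  cy0 -> i0 (mulh) WAW r0
  cy1 -> i1,i2 (or/sll) pair
  cy2 -> i3 (xor) RAW r3
  cy3 -> i4 (mul) no-port MUL/MUL
  cy4 -> i5 (mulh) no-port MUL/MEM
  cy5 -> i6 (ld) WAW r3
  cy6 -> i7,i8 (sub/or) pair
  cy7 -> i9 (and) tail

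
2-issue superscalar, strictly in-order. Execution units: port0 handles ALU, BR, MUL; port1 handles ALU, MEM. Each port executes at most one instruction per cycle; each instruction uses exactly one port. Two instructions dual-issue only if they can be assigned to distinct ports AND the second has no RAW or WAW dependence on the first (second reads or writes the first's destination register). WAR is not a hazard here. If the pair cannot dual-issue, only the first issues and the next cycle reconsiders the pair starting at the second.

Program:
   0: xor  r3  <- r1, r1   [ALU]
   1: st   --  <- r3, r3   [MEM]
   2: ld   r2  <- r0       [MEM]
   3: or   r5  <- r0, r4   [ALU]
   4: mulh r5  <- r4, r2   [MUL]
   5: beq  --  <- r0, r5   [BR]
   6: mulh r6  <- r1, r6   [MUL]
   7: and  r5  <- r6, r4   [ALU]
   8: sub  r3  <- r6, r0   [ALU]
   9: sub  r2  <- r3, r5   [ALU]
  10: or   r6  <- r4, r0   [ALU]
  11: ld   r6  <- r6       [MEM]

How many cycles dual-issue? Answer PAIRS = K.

0. xor @i0  | RAW r3
1. st @i1  | no-port MEM/MEM
2. ld or @i2,i3  | pair
3. mulh @i4  | no-port MUL/BR
4. beq @i5  | no-port BR/MUL
5. mulh @i6  | RAW r6
6. and sub @i7,i8  | pair
7. sub or @i9,i10  | pair
8. ld @i11  | tail

PAIRS = 3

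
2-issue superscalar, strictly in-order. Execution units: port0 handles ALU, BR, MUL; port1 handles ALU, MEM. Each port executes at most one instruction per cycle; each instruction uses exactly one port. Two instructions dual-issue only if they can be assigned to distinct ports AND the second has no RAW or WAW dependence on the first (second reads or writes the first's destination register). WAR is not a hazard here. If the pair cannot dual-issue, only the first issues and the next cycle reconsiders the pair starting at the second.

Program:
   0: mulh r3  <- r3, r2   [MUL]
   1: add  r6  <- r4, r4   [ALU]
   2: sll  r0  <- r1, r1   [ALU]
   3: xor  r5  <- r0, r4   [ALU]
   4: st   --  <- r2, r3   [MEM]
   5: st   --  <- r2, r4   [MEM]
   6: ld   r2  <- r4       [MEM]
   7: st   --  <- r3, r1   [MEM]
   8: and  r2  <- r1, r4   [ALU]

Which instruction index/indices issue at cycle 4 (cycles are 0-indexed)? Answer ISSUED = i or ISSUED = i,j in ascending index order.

[0] i0,i1  mulh.MUL+add.ALU  -- dual
[1] i2  sll.ALU  -- RAW r0
[2] i3,i4  xor.ALU+st.MEM  -- dual
[3] i5  st.MEM  -- no-port MEM/MEM
[4] i6  ld.MEM  -- no-port MEM/MEM
[5] i7,i8  st.MEM+and.ALU  -- dual

ISSUED = 6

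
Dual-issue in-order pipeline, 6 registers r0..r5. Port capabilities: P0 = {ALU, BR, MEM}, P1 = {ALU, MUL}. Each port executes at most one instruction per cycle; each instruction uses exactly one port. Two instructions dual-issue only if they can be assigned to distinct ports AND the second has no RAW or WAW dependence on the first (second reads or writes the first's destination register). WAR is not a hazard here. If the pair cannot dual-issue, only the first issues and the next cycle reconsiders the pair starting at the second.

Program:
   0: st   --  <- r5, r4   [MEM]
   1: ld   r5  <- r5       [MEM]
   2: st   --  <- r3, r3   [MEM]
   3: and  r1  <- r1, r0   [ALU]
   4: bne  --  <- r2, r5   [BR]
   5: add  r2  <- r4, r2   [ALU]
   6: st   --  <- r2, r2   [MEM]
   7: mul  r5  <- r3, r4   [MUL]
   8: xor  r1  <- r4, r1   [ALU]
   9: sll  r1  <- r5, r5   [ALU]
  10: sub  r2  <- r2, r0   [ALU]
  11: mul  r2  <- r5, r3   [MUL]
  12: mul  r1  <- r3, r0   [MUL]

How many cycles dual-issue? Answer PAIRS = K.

[0] i0  st.MEM  -- no-port MEM/MEM
[1] i1  ld.MEM  -- no-port MEM/MEM
[2] i2&i3  st.MEM/and.ALU  -- pair
[3] i4&i5  bne.BR/add.ALU  -- pair
[4] i6&i7  st.MEM/mul.MUL  -- pair
[5] i8  xor.ALU  -- WAW r1
[6] i9&i10  sll.ALU/sub.ALU  -- pair
[7] i11  mul.MUL  -- no-port MUL/MUL
[8] i12  mul.MUL  -- tail

PAIRS = 4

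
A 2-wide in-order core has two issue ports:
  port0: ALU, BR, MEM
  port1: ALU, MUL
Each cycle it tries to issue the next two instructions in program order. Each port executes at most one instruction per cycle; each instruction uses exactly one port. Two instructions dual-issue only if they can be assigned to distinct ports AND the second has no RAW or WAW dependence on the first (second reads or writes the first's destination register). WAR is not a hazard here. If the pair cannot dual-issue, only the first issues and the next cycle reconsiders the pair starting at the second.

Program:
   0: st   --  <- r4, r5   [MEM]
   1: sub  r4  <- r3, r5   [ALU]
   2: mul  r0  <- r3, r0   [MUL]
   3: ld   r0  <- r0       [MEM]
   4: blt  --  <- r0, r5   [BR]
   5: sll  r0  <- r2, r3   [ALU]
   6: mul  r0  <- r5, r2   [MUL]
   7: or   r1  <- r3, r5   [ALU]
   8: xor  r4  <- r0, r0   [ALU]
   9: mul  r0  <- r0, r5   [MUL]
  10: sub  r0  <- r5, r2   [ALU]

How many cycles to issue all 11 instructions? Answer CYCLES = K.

CYCLES = 7

0. st.MEM sub.ALU @i0+i1  | dual
1. mul.MUL @i2  | RAW+WAW r0
2. ld.MEM @i3  | no-port MEM/BR
3. blt.BR sll.ALU @i4+i5  | dual
4. mul.MUL or.ALU @i6+i7  | dual
5. xor.ALU mul.MUL @i8+i9  | dual
6. sub.ALU @i10  | tail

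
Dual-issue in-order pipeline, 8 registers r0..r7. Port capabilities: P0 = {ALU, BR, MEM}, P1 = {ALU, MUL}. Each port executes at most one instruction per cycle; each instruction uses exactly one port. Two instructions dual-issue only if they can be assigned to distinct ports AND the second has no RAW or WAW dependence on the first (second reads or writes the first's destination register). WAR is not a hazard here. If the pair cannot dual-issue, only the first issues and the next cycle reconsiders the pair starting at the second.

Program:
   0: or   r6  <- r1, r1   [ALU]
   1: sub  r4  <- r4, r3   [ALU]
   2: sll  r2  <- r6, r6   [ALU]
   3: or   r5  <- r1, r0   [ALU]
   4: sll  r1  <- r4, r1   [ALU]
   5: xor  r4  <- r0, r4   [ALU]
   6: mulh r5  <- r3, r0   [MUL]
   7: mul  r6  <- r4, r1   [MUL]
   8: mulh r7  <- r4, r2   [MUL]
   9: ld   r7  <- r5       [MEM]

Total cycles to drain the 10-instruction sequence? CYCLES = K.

c0: i0/i1 or.ALU;sub.ALU  2-wide
c1: i2/i3 sll.ALU;or.ALU  2-wide
c2: i4/i5 sll.ALU;xor.ALU  2-wide
c3: i6 mulh.MUL  no-port MUL/MUL
c4: i7 mul.MUL  no-port MUL/MUL
c5: i8 mulh.MUL  WAW r7
c6: i9 ld.MEM  tail

CYCLES = 7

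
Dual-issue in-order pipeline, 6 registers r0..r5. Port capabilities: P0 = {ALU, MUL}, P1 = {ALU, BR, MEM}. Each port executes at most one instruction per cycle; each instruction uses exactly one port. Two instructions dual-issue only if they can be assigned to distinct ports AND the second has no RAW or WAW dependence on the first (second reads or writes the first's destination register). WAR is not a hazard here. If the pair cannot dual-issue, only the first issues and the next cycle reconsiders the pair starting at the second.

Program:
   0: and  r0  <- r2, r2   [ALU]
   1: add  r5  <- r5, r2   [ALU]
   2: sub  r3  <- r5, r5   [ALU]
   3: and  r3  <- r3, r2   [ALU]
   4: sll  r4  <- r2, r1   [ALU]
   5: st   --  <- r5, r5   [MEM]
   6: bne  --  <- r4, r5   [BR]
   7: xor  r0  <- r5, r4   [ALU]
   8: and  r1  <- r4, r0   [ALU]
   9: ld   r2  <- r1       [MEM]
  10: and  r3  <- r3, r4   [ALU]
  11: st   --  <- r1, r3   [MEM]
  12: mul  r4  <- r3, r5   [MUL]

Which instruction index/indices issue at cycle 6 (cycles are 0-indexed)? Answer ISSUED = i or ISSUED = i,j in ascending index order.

t=0 i0&i1:and.ALU add.ALU ; dual
t=1 i2:sub.ALU ; RAW+WAW r3
t=2 i3&i4:and.ALU sll.ALU ; dual
t=3 i5:st.MEM ; no-port MEM/BR
t=4 i6&i7:bne.BR xor.ALU ; dual
t=5 i8:and.ALU ; RAW r1
t=6 i9&i10:ld.MEM and.ALU ; dual
t=7 i11&i12:st.MEM mul.MUL ; dual

ISSUED = 9,10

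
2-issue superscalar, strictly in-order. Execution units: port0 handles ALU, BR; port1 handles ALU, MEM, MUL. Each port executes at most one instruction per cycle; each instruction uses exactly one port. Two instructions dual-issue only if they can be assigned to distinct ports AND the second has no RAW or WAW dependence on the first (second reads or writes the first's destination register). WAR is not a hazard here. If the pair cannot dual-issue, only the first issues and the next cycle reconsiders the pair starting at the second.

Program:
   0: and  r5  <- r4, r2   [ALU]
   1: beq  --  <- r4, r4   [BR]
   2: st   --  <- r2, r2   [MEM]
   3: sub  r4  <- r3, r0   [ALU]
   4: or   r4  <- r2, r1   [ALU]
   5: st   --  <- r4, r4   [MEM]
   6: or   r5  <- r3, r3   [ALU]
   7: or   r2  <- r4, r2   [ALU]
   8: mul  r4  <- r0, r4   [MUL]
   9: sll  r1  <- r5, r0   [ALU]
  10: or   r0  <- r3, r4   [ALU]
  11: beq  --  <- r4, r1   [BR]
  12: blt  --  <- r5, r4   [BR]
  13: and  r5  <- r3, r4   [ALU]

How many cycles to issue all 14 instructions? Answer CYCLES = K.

CYCLES = 8

t=0 i0+i1:and beq ; pair
t=1 i2+i3:st sub ; pair
t=2 i4:or ; RAW r4
t=3 i5+i6:st or ; pair
t=4 i7+i8:or mul ; pair
t=5 i9+i10:sll or ; pair
t=6 i11:beq ; no-port BR/BR
t=7 i12+i13:blt and ; pair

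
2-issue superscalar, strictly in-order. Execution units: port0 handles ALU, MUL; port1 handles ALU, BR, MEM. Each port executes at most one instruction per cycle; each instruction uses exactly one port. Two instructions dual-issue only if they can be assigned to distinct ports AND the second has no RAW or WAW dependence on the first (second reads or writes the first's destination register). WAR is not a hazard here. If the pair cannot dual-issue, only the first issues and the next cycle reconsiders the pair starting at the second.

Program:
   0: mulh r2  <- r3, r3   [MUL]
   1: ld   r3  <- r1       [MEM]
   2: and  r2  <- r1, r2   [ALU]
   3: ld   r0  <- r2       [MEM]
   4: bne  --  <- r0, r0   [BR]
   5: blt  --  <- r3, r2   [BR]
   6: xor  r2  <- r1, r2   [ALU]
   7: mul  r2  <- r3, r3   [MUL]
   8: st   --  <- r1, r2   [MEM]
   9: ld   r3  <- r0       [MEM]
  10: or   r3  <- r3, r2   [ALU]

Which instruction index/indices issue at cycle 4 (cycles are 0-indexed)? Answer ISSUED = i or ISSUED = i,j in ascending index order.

ISSUED = 5,6

0. mulh/ld @i0,i1  | dual
1. and @i2  | RAW r2
2. ld @i3  | no-port MEM/BR
3. bne @i4  | no-port BR/BR
4. blt/xor @i5,i6  | dual
5. mul @i7  | RAW r2
6. st @i8  | no-port MEM/MEM
7. ld @i9  | RAW+WAW r3
8. or @i10  | tail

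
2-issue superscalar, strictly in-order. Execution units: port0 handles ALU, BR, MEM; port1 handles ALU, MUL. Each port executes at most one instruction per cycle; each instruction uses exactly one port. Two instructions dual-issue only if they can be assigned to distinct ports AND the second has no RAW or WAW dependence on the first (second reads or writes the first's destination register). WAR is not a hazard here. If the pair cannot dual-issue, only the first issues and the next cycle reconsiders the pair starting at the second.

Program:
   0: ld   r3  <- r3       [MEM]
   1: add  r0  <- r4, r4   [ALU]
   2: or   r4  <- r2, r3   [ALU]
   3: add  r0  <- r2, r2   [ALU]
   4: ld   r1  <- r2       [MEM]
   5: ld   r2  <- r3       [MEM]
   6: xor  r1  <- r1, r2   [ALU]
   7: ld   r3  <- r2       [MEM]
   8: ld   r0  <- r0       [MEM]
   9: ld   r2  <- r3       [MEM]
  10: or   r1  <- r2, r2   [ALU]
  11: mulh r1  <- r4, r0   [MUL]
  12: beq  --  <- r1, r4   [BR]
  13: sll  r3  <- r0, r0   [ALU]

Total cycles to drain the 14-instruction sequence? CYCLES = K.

c0: i0,i1 ld/add  dual
c1: i2,i3 or/add  dual
c2: i4 ld  no-port MEM/MEM
c3: i5 ld  RAW r2
c4: i6,i7 xor/ld  dual
c5: i8 ld  no-port MEM/MEM
c6: i9 ld  RAW r2
c7: i10 or  WAW r1
c8: i11 mulh  RAW r1
c9: i12,i13 beq/sll  dual

CYCLES = 10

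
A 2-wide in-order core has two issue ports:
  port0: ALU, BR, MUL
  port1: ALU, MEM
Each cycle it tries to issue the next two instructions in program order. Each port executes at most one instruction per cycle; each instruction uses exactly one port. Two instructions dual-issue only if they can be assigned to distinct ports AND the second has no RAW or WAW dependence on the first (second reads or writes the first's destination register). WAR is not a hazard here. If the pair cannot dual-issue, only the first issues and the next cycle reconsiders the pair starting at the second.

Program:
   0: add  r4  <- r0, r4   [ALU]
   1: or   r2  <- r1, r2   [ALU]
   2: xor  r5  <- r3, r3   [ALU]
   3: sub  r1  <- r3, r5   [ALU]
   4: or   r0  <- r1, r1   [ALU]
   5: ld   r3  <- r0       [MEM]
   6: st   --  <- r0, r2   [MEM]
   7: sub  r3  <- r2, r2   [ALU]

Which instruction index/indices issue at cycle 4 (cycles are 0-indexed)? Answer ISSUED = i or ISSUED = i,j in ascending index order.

ISSUED = 5

0. add.ALU or.ALU @i0/i1  | dual
1. xor.ALU @i2  | RAW r5
2. sub.ALU @i3  | RAW r1
3. or.ALU @i4  | RAW r0
4. ld.MEM @i5  | no-port MEM/MEM
5. st.MEM sub.ALU @i6/i7  | dual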